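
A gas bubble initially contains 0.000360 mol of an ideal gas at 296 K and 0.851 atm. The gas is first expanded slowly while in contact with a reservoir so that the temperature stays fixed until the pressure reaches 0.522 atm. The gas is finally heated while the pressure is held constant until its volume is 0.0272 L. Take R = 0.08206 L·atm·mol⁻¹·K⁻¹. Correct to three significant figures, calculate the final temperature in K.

T₃ ≈ 481 K

From PV = nRT: V₁ = nRT₁/P₁ = 0.01028 L.
T constant ⇒ Boyle's law P V = const: T₂ = T₁; V₂ = V₁·(P₁/P₂) = 0.01675 L.
P constant ⇒ V ∝ T: P₃ = P₂; T₃ = T₂·(V₃/V₂) = 480.6 K.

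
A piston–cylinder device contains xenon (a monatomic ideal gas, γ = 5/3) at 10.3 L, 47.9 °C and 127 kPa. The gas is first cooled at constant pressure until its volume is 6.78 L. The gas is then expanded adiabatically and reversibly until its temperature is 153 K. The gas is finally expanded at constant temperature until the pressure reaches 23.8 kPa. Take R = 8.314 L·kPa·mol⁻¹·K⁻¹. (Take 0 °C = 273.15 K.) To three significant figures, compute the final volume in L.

V₄ ≈ 26.2 L

Convert: T₁ = 321.0 K.
Isobaric, so V/T is constant: P₂ = P₁; T₂ = T₁·(V₂/V₁) = 211.3 K.
Adiabatic (γ = 5/3), T V^(γ−1) and P V^γ constant: P₃ = P₂·(T₃/T₂)^(γ/(γ−1)) = 56.64 kPa; V₃ = V₂·(T₂/T₃)^(1/(γ−1)) = 11.01 L.
Isothermal, so P V is constant: T₄ = T₃; V₄ = V₃·(P₃/P₄) = 26.19 L.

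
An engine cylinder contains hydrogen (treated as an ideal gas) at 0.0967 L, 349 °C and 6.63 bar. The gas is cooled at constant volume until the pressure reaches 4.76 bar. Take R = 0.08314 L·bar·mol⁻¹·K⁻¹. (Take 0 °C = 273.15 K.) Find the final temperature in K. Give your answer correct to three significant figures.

T₂ ≈ 447 K

Convert: T₁ = 622.1 K.
Isochoric, so P/T is constant: V₂ = V₁; T₂ = T₁·(P₂/P₁) = 446.7 K.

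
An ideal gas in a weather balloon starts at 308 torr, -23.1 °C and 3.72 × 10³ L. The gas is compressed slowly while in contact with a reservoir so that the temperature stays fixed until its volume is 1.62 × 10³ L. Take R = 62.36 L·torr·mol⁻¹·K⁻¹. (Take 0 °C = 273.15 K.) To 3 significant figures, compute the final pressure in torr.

P₂ ≈ 707 torr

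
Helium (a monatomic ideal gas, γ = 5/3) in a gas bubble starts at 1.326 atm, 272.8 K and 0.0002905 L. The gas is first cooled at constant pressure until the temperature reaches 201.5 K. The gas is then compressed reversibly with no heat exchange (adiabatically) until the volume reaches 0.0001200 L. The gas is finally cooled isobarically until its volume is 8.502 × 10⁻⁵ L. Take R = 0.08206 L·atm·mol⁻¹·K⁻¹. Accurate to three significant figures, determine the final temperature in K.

T₄ ≈ 210 K

P constant ⇒ V ∝ T: P₂ = P₁; V₂ = V₁·(T₂/T₁) = 0.0002146 L.
Adiabatic (γ = 5/3), T V^(γ−1) and P V^γ constant: T₃ = T₂·(V₂/V₃)^(γ−1) = 296.9 K; P₃ = P₂·(V₂/V₃)^γ = 3.493 atm.
Isobaric, so V/T is constant: P₄ = P₃; T₄ = T₃·(V₄/V₃) = 210.3 K.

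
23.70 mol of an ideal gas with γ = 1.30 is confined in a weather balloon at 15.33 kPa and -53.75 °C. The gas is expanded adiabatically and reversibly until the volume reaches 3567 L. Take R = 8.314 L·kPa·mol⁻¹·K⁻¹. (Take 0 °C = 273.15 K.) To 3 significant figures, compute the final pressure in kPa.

P₂ ≈ 11.3 kPa

Convert: T₁ = 219.4 K.
From PV = nRT: V₁ = nRT₁/P₁ = 2820 L.
Adiabatic (γ = 1.30), T V^(γ−1) and P V^γ constant: T₂ = T₁·(V₁/V₂)^(γ−1) = 204.5 K; P₂ = P₁·(V₁/V₂)^γ = 11.29 kPa.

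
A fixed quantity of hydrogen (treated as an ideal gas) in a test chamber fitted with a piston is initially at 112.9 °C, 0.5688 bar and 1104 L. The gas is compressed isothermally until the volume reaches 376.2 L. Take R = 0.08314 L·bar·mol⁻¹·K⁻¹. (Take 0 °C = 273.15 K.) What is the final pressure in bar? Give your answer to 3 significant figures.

Convert: T₁ = 386.0 K.
T constant ⇒ Boyle's law P V = const: T₂ = T₁; P₂ = P₁·(V₁/V₂) = 1.669 bar.

P₂ ≈ 1.67 bar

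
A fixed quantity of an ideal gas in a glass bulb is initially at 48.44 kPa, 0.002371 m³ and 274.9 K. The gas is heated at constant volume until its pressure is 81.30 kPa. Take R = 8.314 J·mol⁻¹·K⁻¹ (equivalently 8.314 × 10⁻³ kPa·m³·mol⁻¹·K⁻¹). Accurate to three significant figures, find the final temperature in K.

T₂ ≈ 461 K

Isochoric, so P/T is constant: V₂ = V₁; T₂ = T₁·(P₂/P₁) = 461.4 K.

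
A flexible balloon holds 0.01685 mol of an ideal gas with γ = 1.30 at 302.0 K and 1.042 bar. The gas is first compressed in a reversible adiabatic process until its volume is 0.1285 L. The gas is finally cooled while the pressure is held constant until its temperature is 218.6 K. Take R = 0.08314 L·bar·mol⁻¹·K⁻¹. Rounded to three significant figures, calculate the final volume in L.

From PV = nRT: V₁ = nRT₁/P₁ = 0.4060 L.
Adiabatic (γ = 1.30), T V^(γ−1) and P V^γ constant: T₂ = T₁·(V₁/V₂)^(γ−1) = 426.5 K; P₂ = P₁·(V₁/V₂)^γ = 4.650 bar.
P constant ⇒ V ∝ T: P₃ = P₂; V₃ = V₂·(T₃/T₂) = 0.06586 L.

V₃ ≈ 0.0659 L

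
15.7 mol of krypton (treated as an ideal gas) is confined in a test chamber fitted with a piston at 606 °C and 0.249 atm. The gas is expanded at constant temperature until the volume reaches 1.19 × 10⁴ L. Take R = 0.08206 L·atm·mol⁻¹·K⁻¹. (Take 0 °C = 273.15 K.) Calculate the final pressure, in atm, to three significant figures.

P₂ ≈ 0.0952 atm

Convert: T₁ = 879.1 K.
From PV = nRT: V₁ = nRT₁/P₁ = 4549 L.
T constant ⇒ Boyle's law P V = const: T₂ = T₁; P₂ = P₁·(V₁/V₂) = 0.09518 atm.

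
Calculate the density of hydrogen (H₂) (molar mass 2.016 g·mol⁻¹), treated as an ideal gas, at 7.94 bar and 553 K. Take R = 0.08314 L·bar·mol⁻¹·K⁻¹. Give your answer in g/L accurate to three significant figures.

ρ ≈ 0.348 g/L

ρ = PM/(RT) = (7.94 × 2.016) / (0.08314 × 553.0)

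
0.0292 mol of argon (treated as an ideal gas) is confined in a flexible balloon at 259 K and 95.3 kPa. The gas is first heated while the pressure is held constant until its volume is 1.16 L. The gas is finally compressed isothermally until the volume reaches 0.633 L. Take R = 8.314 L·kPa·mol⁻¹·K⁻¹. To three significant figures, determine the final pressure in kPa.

From PV = nRT: V₁ = nRT₁/P₁ = 0.6598 L.
Isobaric, so V/T is constant: P₂ = P₁; T₂ = T₁·(V₂/V₁) = 455.4 K.
Isothermal, so P V is constant: T₃ = T₂; P₃ = P₂·(V₂/V₃) = 174.6 kPa.

P₃ ≈ 175 kPa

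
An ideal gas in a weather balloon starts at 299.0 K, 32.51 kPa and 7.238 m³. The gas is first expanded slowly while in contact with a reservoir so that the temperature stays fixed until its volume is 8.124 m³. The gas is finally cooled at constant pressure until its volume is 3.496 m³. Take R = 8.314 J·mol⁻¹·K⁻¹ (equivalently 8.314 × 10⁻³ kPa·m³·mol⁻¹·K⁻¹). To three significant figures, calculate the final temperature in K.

T₃ ≈ 129 K

Isothermal, so P V is constant: T₂ = T₁; P₂ = P₁·(V₁/V₂) = 28.96 kPa.
P constant ⇒ V ∝ T: P₃ = P₂; T₃ = T₂·(V₃/V₂) = 128.7 K.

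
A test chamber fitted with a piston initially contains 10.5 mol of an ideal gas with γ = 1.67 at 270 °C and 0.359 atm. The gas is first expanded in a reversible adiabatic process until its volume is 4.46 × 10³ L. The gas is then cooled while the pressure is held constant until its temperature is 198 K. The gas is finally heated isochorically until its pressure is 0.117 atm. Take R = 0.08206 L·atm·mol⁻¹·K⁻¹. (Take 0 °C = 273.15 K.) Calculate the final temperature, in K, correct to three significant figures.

T₄ ≈ 503 K

Convert: T₁ = 543.1 K.
From PV = nRT: V₁ = nRT₁/P₁ = 1304 L.
Adiabatic (γ = 1.67), T V^(γ−1) and P V^γ constant: T₂ = T₁·(V₁/V₂)^(γ−1) = 238.2 K; P₂ = P₁·(V₁/V₂)^γ = 0.04603 atm.
P constant ⇒ V ∝ T: P₃ = P₂; V₃ = V₂·(T₃/T₂) = 3707 L.
V constant ⇒ P ∝ T: V₄ = V₃; T₄ = T₃·(P₄/P₃) = 503.3 K.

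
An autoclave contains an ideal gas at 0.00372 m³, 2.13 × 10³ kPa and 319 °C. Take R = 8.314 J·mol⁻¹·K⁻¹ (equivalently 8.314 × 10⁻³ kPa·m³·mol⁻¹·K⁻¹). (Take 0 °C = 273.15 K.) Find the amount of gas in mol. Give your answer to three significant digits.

n ≈ 1.61 mol

Convert: T = 592.15 K.
PV = nRT ⇒ n = PV/(RT) = (2.13e+03 × 0.00372) / (8.314 × 10⁻³ × 592.15)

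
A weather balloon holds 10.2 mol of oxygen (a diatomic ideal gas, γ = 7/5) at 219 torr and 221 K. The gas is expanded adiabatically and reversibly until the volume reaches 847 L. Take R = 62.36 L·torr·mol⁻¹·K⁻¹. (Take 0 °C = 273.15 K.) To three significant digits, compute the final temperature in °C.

T₂ ≈ -75.4 °C

From PV = nRT: V₁ = nRT₁/P₁ = 641.9 L.
Reversible adiabatic, γ = 7/5: T₂ = T₁·(V₁/V₂)^(γ−1) = 197.8 K; P₂ = P₁·(V₁/V₂)^γ = 148.5 torr.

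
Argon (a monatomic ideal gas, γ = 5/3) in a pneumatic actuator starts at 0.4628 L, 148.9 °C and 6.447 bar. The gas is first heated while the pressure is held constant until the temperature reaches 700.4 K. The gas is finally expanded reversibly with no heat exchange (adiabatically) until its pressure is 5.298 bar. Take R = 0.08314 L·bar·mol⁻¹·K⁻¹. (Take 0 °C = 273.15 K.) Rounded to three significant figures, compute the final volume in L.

V₃ ≈ 0.864 L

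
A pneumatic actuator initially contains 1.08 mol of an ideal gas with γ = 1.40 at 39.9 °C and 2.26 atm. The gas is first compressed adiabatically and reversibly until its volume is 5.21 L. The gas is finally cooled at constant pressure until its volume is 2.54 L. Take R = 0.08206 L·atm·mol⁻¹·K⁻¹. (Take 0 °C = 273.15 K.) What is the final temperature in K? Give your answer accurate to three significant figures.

T₃ ≈ 215 K

Convert: T₁ = 313.0 K.
From PV = nRT: V₁ = nRT₁/P₁ = 12.28 L.
Reversible adiabatic, γ = 1.40: T₂ = T₁·(V₁/V₂)^(γ−1) = 441.1 K; P₂ = P₁·(V₁/V₂)^γ = 7.503 atm.
P constant ⇒ V ∝ T: P₃ = P₂; T₃ = T₂·(V₃/V₂) = 215.0 K.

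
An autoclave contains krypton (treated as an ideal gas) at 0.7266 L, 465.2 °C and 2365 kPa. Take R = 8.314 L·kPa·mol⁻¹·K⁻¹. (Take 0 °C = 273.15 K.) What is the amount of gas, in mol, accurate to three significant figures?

n ≈ 0.280 mol

Convert: T = 738.35 K.
PV = nRT ⇒ n = PV/(RT) = (2365 × 0.7266) / (8.314 × 738.35)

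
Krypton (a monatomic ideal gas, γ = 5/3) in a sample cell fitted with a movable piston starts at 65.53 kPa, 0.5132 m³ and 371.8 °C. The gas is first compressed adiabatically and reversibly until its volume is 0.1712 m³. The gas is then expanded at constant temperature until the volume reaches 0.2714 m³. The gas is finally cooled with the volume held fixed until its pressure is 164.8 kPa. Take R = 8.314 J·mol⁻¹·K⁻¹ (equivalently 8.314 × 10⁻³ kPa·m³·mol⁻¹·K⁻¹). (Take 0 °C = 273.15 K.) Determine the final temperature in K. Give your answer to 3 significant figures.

Convert: T₁ = 645.0 K.
Reversible adiabatic, γ = 5/3: T₂ = T₁·(V₁/V₂)^(γ−1) = 1341 K; P₂ = P₁·(V₁/V₂)^γ = 408.4 kPa.
T constant ⇒ Boyle's law P V = const: T₃ = T₂; P₃ = P₂·(V₂/V₃) = 257.6 kPa.
Isochoric, so P/T is constant: V₄ = V₃; T₄ = T₃·(P₄/P₃) = 857.8 K.

T₄ ≈ 858 K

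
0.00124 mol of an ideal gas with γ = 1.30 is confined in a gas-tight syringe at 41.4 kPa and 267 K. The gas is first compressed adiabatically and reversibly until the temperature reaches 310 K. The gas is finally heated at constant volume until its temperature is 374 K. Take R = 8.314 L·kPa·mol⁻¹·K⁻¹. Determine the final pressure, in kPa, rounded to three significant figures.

P₃ ≈ 95.4 kPa

From PV = nRT: V₁ = nRT₁/P₁ = 0.06649 L.
Adiabatic (γ = 1.30), T V^(γ−1) and P V^γ constant: P₂ = P₁·(T₂/T₁)^(γ/(γ−1)) = 79.07 kPa; V₂ = V₁·(T₁/T₂)^(1/(γ−1)) = 0.04042 L.
V constant ⇒ P ∝ T: V₃ = V₂; P₃ = P₂·(T₃/T₂) = 95.40 kPa.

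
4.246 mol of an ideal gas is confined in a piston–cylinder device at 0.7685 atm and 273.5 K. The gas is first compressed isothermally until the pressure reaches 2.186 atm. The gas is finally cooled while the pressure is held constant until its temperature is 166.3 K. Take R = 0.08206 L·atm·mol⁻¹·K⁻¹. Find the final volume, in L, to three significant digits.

From PV = nRT: V₁ = nRT₁/P₁ = 124.0 L.
Isothermal, so P V is constant: T₂ = T₁; V₂ = V₁·(P₁/P₂) = 43.59 L.
Isobaric, so V/T is constant: P₃ = P₂; V₃ = V₂·(T₃/T₂) = 26.51 L.

V₃ ≈ 26.5 L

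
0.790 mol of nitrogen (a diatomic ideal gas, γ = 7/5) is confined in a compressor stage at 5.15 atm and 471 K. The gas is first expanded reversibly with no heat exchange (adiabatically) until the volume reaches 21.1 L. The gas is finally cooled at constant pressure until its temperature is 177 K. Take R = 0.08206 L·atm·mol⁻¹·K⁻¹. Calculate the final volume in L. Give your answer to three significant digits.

V₃ ≈ 13.2 L

From PV = nRT: V₁ = nRT₁/P₁ = 5.929 L.
Adiabatic (γ = 7/5), T V^(γ−1) and P V^γ constant: T₂ = T₁·(V₁/V₂)^(γ−1) = 283.5 K; P₂ = P₁·(V₁/V₂)^γ = 0.8709 atm.
Isobaric, so V/T is constant: P₃ = P₂; V₃ = V₂·(T₃/T₂) = 13.18 L.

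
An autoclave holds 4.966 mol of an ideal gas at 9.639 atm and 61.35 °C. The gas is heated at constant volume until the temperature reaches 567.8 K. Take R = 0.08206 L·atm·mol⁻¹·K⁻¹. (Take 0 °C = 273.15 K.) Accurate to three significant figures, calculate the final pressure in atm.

P₂ ≈ 16.4 atm

Convert: T₁ = 334.5 K.
From PV = nRT: V₁ = nRT₁/P₁ = 14.14 L.
Isochoric, so P/T is constant: V₂ = V₁; P₂ = P₁·(T₂/T₁) = 16.36 atm.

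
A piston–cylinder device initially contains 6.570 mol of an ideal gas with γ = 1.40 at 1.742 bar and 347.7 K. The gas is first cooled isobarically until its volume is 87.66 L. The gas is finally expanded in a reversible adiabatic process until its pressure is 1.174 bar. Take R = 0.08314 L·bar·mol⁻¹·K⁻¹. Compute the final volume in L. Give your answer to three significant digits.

V₃ ≈ 116 L

From PV = nRT: V₁ = nRT₁/P₁ = 109.0 L.
Isobaric, so V/T is constant: P₂ = P₁; T₂ = T₁·(V₂/V₁) = 279.6 K.
Adiabatic (γ = 1.40), T V^(γ−1) and P V^γ constant: T₃ = T₂·(P₃/P₂)^((γ−1)/γ) = 249.8 K; V₃ = V₂·(P₂/P₃)^(1/γ) = 116.2 L.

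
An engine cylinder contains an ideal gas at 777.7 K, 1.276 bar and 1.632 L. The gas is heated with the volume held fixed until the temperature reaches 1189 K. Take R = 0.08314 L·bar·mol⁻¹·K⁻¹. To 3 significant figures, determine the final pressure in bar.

Isochoric, so P/T is constant: V₂ = V₁; P₂ = P₁·(T₂/T₁) = 1.951 bar.

P₂ ≈ 1.95 bar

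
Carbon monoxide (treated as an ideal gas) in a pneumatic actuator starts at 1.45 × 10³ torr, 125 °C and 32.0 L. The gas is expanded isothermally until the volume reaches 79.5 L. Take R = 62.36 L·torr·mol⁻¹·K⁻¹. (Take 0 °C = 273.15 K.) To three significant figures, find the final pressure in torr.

Convert: T₁ = 398.1 K.
Isothermal, so P V is constant: T₂ = T₁; P₂ = P₁·(V₁/V₂) = 583.6 torr.

P₂ ≈ 584 torr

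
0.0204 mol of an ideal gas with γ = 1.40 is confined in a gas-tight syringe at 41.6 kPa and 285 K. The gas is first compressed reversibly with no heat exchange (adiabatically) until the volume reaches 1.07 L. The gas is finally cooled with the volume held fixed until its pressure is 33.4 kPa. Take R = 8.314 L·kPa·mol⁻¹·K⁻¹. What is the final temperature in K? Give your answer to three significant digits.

From PV = nRT: V₁ = nRT₁/P₁ = 1.162 L.
Adiabatic (γ = 1.40), T V^(γ−1) and P V^γ constant: T₂ = T₁·(V₁/V₂)^(γ−1) = 294.6 K; P₂ = P₁·(V₁/V₂)^γ = 46.69 kPa.
V constant ⇒ P ∝ T: V₃ = V₂; T₃ = T₂·(P₃/P₂) = 210.7 K.

T₃ ≈ 211 K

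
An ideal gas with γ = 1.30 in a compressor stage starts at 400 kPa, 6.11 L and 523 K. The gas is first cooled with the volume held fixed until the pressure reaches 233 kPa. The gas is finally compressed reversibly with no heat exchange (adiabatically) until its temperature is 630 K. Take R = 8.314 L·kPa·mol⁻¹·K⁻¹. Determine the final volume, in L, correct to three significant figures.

V₃ ≈ 0.542 L

V constant ⇒ P ∝ T: V₂ = V₁; T₂ = T₁·(P₂/P₁) = 304.6 K.
Reversible adiabatic, γ = 1.30: P₃ = P₂·(T₃/T₂)^(γ/(γ−1)) = 5429 kPa; V₃ = V₂·(T₂/T₃)^(1/(γ−1)) = 0.5423 L.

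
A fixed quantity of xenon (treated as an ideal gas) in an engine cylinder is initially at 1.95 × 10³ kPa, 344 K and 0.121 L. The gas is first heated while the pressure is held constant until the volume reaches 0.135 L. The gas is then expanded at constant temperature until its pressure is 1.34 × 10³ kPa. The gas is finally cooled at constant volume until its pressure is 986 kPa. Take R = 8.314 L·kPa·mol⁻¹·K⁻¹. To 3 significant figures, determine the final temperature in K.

T₄ ≈ 282 K

Isobaric, so V/T is constant: P₂ = P₁; T₂ = T₁·(V₂/V₁) = 383.8 K.
T constant ⇒ Boyle's law P V = const: T₃ = T₂; V₃ = V₂·(P₂/P₃) = 0.1965 L.
Isochoric, so P/T is constant: V₄ = V₃; T₄ = T₃·(P₄/P₃) = 282.4 K.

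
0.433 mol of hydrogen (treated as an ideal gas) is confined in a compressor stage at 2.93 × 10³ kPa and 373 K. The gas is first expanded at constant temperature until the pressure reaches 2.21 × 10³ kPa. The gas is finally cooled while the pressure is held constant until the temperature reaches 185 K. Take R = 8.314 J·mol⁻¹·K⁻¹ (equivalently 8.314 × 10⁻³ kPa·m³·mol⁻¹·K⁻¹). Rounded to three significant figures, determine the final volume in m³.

V₃ ≈ 0.000301 m³

From PV = nRT: V₁ = nRT₁/P₁ = 0.0004583 m³.
Isothermal, so P V is constant: T₂ = T₁; V₂ = V₁·(P₁/P₂) = 0.0006076 m³.
P constant ⇒ V ∝ T: P₃ = P₂; V₃ = V₂·(T₃/T₂) = 0.0003014 m³.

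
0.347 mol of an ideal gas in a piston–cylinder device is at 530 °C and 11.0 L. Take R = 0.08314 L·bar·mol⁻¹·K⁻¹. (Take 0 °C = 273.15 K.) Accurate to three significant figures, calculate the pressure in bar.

P ≈ 2.11 bar

Convert: T = 803.15 K.
PV = nRT ⇒ P = nRT/V = (0.347 × 0.08314 × 803.15) / 11.0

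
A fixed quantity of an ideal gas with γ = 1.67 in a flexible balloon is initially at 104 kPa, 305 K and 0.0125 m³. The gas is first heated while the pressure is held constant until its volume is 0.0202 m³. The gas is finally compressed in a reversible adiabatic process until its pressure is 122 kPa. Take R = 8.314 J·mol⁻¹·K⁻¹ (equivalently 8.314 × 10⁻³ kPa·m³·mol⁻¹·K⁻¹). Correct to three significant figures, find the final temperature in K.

P constant ⇒ V ∝ T: P₂ = P₁; T₂ = T₁·(V₂/V₁) = 492.9 K.
Reversible adiabatic, γ = 1.67: T₃ = T₂·(P₃/P₂)^((γ−1)/γ) = 525.5 K; V₃ = V₂·(P₂/P₃)^(1/γ) = 0.01836 m³.

T₃ ≈ 525 K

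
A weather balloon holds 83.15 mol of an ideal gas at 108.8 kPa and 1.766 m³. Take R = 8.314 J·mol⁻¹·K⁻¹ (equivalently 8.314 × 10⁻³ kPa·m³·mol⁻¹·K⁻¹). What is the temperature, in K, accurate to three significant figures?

PV = nRT ⇒ T = PV/(nR) = (108.8 × 1.766) / (83.15 × 8.314 × 10⁻³)

T ≈ 278 K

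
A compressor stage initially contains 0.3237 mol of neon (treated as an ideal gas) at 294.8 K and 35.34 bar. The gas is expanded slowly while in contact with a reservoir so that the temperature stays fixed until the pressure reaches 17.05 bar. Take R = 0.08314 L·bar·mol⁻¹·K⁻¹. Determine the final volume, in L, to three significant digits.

V₂ ≈ 0.465 L

From PV = nRT: V₁ = nRT₁/P₁ = 0.2245 L.
Isothermal, so P V is constant: T₂ = T₁; V₂ = V₁·(P₁/P₂) = 0.4653 L.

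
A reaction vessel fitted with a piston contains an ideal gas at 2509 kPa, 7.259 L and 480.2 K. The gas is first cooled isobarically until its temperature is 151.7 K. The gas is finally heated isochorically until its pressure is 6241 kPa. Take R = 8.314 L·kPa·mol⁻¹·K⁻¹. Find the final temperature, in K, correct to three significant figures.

T₃ ≈ 377 K

P constant ⇒ V ∝ T: P₂ = P₁; V₂ = V₁·(T₂/T₁) = 2.293 L.
Isochoric, so P/T is constant: V₃ = V₂; T₃ = T₂·(P₃/P₂) = 377.3 K.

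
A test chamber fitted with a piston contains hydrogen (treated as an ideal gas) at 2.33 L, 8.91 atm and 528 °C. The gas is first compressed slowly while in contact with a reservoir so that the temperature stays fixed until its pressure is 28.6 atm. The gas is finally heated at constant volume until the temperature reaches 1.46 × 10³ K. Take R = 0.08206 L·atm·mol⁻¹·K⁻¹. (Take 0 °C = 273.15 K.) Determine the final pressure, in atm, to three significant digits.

Convert: T₁ = 801.1 K.
T constant ⇒ Boyle's law P V = const: T₂ = T₁; V₂ = V₁·(P₁/P₂) = 0.7259 L.
V constant ⇒ P ∝ T: V₃ = V₂; P₃ = P₂·(T₃/T₂) = 52.12 atm.

P₃ ≈ 52.1 atm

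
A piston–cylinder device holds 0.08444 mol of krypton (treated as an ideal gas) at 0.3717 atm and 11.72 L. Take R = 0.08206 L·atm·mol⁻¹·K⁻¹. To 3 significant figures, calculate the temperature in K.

T ≈ 629 K

PV = nRT ⇒ T = PV/(nR) = (0.3717 × 11.72) / (0.08444 × 0.08206)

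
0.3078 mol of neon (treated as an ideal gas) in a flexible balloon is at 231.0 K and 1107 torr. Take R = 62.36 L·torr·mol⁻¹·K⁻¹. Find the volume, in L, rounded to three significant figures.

PV = nRT ⇒ V = nRT/P = (0.3078 × 62.36 × 231.0) / 1107

V ≈ 4.01 L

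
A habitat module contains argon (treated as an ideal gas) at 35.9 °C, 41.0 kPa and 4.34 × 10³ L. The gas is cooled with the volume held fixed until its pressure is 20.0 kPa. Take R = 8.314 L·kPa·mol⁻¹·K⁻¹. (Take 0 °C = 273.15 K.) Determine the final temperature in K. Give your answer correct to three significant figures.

T₂ ≈ 151 K

Convert: T₁ = 309.0 K.
Isochoric, so P/T is constant: V₂ = V₁; T₂ = T₁·(P₂/P₁) = 150.8 K.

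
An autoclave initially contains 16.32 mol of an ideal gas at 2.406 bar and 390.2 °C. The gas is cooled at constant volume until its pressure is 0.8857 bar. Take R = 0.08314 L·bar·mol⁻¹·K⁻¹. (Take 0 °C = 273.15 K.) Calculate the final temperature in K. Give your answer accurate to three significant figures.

Convert: T₁ = 663.3 K.
From PV = nRT: V₁ = nRT₁/P₁ = 374.1 L.
V constant ⇒ P ∝ T: V₂ = V₁; T₂ = T₁·(P₂/P₁) = 244.2 K.

T₂ ≈ 244 K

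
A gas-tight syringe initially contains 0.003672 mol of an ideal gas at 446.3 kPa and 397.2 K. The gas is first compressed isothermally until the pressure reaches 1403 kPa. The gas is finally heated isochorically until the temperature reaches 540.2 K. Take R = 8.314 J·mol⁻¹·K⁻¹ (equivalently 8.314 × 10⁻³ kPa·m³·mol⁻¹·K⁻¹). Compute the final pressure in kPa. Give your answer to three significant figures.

From PV = nRT: V₁ = nRT₁/P₁ = 2.717e-05 m³.
T constant ⇒ Boyle's law P V = const: T₂ = T₁; V₂ = V₁·(P₁/P₂) = 8.643e-06 m³.
V constant ⇒ P ∝ T: V₃ = V₂; P₃ = P₂·(T₃/T₂) = 1908 kPa.

P₃ ≈ 1.91e+03 kPa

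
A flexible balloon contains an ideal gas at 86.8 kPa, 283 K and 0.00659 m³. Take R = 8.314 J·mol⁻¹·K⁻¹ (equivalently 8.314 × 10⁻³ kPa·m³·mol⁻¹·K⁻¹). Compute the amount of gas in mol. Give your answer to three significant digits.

PV = nRT ⇒ n = PV/(RT) = (86.8 × 0.00659) / (8.314 × 10⁻³ × 283)

n ≈ 0.243 mol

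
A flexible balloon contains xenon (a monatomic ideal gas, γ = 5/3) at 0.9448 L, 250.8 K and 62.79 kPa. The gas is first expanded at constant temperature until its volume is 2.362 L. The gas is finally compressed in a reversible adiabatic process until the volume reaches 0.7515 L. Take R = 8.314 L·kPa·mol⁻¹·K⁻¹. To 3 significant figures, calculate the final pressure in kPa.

P₃ ≈ 169 kPa

T constant ⇒ Boyle's law P V = const: T₂ = T₁; P₂ = P₁·(V₁/V₂) = 25.12 kPa.
Reversible adiabatic, γ = 5/3: T₃ = T₂·(V₂/V₃)^(γ−1) = 538.1 K; P₃ = P₂·(V₂/V₃)^γ = 169.4 kPa.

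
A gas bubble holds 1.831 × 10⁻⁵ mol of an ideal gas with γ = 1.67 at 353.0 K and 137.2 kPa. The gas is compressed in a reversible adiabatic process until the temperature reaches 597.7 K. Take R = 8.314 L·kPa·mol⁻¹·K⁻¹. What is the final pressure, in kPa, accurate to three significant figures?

P₂ ≈ 510 kPa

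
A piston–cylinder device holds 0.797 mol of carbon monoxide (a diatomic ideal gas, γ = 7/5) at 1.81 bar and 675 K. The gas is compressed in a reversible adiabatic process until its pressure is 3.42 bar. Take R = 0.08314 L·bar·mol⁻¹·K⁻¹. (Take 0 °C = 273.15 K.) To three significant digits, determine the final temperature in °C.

T₂ ≈ 536 °C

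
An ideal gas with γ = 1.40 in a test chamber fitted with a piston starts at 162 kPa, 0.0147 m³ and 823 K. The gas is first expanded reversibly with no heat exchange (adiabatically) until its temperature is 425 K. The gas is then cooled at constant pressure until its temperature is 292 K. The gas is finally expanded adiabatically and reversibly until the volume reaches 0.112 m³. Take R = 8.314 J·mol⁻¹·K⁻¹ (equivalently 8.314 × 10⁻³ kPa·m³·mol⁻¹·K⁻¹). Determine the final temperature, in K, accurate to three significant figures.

T₄ ≈ 216 K

Reversible adiabatic, γ = 1.40: P₂ = P₁·(T₂/T₁)^(γ/(γ−1)) = 16.03 kPa; V₂ = V₁·(T₁/T₂)^(1/(γ−1)) = 0.07671 m³.
Isobaric, so V/T is constant: P₃ = P₂; V₃ = V₂·(T₃/T₂) = 0.05270 m³.
Adiabatic (γ = 1.40), T V^(γ−1) and P V^γ constant: T₄ = T₃·(V₃/V₄)^(γ−1) = 216.0 K; P₄ = P₃·(V₃/V₄)^γ = 5.580 kPa.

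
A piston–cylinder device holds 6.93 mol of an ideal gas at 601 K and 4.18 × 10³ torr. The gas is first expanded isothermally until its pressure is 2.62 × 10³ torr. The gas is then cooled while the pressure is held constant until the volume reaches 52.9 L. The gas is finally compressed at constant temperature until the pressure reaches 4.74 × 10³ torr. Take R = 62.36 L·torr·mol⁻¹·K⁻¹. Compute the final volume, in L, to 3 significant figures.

From PV = nRT: V₁ = nRT₁/P₁ = 62.14 L.
T constant ⇒ Boyle's law P V = const: T₂ = T₁; V₂ = V₁·(P₁/P₂) = 99.13 L.
P constant ⇒ V ∝ T: P₃ = P₂; T₃ = T₂·(V₃/V₂) = 320.7 K.
T constant ⇒ Boyle's law P V = const: T₄ = T₃; V₄ = V₃·(P₃/P₄) = 29.24 L.

V₄ ≈ 29.2 L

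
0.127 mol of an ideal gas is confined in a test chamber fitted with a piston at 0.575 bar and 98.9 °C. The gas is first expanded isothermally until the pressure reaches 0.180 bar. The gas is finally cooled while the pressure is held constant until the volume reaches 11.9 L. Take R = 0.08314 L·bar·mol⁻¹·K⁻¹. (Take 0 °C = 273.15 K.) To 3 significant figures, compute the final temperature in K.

T₃ ≈ 203 K

Convert: T₁ = 372.0 K.
From PV = nRT: V₁ = nRT₁/P₁ = 6.832 L.
T constant ⇒ Boyle's law P V = const: T₂ = T₁; V₂ = V₁·(P₁/P₂) = 21.82 L.
Isobaric, so V/T is constant: P₃ = P₂; T₃ = T₂·(V₃/V₂) = 202.9 K.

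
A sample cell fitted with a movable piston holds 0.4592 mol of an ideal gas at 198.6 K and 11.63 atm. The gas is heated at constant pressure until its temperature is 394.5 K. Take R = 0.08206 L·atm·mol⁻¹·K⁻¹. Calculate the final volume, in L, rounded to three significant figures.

V₂ ≈ 1.28 L

From PV = nRT: V₁ = nRT₁/P₁ = 0.6435 L.
Isobaric, so V/T is constant: P₂ = P₁; V₂ = V₁·(T₂/T₁) = 1.278 L.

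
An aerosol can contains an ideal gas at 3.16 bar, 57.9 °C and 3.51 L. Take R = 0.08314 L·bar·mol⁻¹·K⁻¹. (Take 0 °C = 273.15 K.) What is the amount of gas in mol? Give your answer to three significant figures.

Convert: T = 331.05 K.
PV = nRT ⇒ n = PV/(RT) = (3.16 × 3.51) / (0.08314 × 331.05)

n ≈ 0.403 mol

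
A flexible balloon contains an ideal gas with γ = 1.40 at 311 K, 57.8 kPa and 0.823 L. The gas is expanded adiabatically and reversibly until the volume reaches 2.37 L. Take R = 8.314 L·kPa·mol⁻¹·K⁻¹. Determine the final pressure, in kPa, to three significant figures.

P₂ ≈ 13.1 kPa

Adiabatic (γ = 1.40), T V^(γ−1) and P V^γ constant: T₂ = T₁·(V₁/V₂)^(γ−1) = 203.7 K; P₂ = P₁·(V₁/V₂)^γ = 13.15 kPa.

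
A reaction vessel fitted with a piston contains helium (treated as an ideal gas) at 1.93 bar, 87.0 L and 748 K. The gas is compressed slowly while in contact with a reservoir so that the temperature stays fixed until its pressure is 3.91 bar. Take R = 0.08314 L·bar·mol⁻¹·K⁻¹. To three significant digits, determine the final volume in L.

T constant ⇒ Boyle's law P V = const: T₂ = T₁; V₂ = V₁·(P₁/P₂) = 42.94 L.

V₂ ≈ 42.9 L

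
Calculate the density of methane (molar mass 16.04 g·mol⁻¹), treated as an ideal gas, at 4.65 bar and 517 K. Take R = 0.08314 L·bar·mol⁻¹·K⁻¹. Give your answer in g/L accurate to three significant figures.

ρ ≈ 1.74 g/L

ρ = PM/(RT) = (4.65 × 16.04) / (0.08314 × 517.0)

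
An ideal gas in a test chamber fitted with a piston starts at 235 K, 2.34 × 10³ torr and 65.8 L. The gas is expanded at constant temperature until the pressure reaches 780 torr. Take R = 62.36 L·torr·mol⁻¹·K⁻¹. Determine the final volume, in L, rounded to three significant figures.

T constant ⇒ Boyle's law P V = const: T₂ = T₁; V₂ = V₁·(P₁/P₂) = 197.4 L.

V₂ ≈ 197 L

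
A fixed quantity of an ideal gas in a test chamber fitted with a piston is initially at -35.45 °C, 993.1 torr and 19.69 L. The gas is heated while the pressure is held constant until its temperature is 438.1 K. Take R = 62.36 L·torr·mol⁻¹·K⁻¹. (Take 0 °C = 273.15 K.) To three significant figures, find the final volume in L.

V₂ ≈ 36.3 L

Convert: T₁ = 237.7 K.
Isobaric, so V/T is constant: P₂ = P₁; V₂ = V₁·(T₂/T₁) = 36.29 L.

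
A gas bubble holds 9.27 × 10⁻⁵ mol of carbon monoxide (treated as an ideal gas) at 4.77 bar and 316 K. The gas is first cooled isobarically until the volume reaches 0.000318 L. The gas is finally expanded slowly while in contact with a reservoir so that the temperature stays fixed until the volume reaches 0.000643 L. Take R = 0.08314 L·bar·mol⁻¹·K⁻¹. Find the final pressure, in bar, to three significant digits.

P₃ ≈ 2.36 bar

From PV = nRT: V₁ = nRT₁/P₁ = 0.0005106 L.
P constant ⇒ V ∝ T: P₂ = P₁; T₂ = T₁·(V₂/V₁) = 196.8 K.
Isothermal, so P V is constant: T₃ = T₂; P₃ = P₂·(V₂/V₃) = 2.359 bar.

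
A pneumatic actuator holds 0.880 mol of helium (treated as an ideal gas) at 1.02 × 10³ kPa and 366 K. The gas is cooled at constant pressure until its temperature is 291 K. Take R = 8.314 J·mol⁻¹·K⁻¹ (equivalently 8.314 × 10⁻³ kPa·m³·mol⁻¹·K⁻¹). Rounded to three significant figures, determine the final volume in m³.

V₂ ≈ 0.00209 m³

From PV = nRT: V₁ = nRT₁/P₁ = 0.002625 m³.
Isobaric, so V/T is constant: P₂ = P₁; V₂ = V₁·(T₂/T₁) = 0.002087 m³.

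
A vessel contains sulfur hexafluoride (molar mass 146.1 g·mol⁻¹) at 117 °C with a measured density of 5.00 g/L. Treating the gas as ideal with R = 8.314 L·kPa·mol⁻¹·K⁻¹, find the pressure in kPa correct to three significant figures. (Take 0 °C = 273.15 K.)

P ≈ 111 kPa

ρ = PM/(RT) ⇒ P = ρRT/M = (5.00 × 8.314 × 390.1) / 146.1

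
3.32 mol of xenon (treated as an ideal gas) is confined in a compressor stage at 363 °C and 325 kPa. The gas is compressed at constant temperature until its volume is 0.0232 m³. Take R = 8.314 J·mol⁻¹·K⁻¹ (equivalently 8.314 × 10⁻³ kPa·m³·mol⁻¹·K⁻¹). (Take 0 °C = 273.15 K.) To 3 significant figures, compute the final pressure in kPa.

P₂ ≈ 757 kPa

Convert: T₁ = 636.1 K.
From PV = nRT: V₁ = nRT₁/P₁ = 0.05403 m³.
T constant ⇒ Boyle's law P V = const: T₂ = T₁; P₂ = P₁·(V₁/V₂) = 756.9 kPa.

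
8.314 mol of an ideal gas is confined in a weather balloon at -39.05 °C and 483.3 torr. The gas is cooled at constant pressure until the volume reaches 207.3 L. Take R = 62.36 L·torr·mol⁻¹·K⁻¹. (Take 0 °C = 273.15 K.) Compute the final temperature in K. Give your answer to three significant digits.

T₂ ≈ 193 K

Convert: T₁ = 234.1 K.
From PV = nRT: V₁ = nRT₁/P₁ = 251.1 L.
Isobaric, so V/T is constant: P₂ = P₁; T₂ = T₁·(V₂/V₁) = 193.2 K.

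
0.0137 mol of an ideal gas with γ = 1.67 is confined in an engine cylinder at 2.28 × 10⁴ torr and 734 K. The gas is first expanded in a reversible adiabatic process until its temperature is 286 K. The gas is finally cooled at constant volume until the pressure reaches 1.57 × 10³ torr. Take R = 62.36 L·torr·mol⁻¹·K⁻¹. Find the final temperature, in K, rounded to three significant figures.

T₃ ≈ 206 K

From PV = nRT: V₁ = nRT₁/P₁ = 0.02750 L.
Reversible adiabatic, γ = 1.67: P₂ = P₁·(T₂/T₁)^(γ/(γ−1)) = 2176 torr; V₂ = V₁·(T₁/T₂)^(1/(γ−1)) = 0.1123 L.
Isochoric, so P/T is constant: V₃ = V₂; T₃ = T₂·(P₃/P₂) = 206.3 K.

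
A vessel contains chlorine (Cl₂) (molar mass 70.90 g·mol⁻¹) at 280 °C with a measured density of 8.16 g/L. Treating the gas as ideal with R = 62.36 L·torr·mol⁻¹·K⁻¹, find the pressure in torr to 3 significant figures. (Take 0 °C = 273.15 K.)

ρ = PM/(RT) ⇒ P = ρRT/M = (8.16 × 62.36 × 553.1) / 70.90

P ≈ 3.97e+03 torr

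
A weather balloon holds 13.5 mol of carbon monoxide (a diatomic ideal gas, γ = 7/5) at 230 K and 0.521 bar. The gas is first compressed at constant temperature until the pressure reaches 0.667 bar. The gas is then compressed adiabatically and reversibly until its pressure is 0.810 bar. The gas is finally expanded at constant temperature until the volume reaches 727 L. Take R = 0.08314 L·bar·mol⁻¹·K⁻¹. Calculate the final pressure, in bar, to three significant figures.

P₄ ≈ 0.375 bar

From PV = nRT: V₁ = nRT₁/P₁ = 495.5 L.
T constant ⇒ Boyle's law P V = const: T₂ = T₁; V₂ = V₁·(P₁/P₂) = 387.0 L.
Adiabatic (γ = 7/5), T V^(γ−1) and P V^γ constant: T₃ = T₂·(P₃/P₂)^((γ−1)/γ) = 243.1 K; V₃ = V₂·(P₂/P₃)^(1/γ) = 336.9 L.
T constant ⇒ Boyle's law P V = const: T₄ = T₃; P₄ = P₃·(V₃/V₄) = 0.3754 bar.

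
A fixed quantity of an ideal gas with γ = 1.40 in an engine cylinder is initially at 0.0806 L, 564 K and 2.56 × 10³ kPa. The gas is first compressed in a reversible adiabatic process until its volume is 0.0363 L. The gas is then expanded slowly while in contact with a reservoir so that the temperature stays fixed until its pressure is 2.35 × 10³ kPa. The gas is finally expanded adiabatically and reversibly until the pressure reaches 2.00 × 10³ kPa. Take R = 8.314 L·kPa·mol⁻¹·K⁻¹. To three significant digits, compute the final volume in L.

Adiabatic (γ = 1.40), T V^(γ−1) and P V^γ constant: T₂ = T₁·(V₁/V₂)^(γ−1) = 776.0 K; P₂ = P₁·(V₁/V₂)^γ = 7821 kPa.
T constant ⇒ Boyle's law P V = const: T₃ = T₂; V₃ = V₂·(P₂/P₃) = 0.1208 L.
Reversible adiabatic, γ = 1.40: T₄ = T₃·(P₄/P₃)^((γ−1)/γ) = 741.0 K; V₄ = V₃·(P₃/P₄)^(1/γ) = 0.1356 L.

V₄ ≈ 0.136 L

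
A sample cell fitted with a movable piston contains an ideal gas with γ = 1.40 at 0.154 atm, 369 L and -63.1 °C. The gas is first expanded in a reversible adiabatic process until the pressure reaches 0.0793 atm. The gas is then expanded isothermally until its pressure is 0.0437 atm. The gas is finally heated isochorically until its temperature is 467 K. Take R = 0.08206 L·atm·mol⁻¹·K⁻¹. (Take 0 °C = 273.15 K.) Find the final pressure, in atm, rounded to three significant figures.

Convert: T₁ = 210.0 K.
Adiabatic (γ = 1.40), T V^(γ−1) and P V^γ constant: T₂ = T₁·(P₂/P₁)^((γ−1)/γ) = 173.8 K; V₂ = V₁·(P₁/P₂)^(1/γ) = 592.8 L.
Isothermal, so P V is constant: T₃ = T₂; V₃ = V₂·(P₂/P₃) = 1076 L.
Isochoric, so P/T is constant: V₄ = V₃; P₄ = P₃·(T₄/T₃) = 0.1174 atm.

P₄ ≈ 0.117 atm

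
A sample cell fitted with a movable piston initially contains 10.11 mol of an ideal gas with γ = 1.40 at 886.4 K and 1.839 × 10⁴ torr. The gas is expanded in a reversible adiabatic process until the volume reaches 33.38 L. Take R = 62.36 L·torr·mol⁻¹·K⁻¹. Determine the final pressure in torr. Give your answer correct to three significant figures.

P₂ ≈ 1.61e+04 torr

From PV = nRT: V₁ = nRT₁/P₁ = 30.39 L.
Reversible adiabatic, γ = 1.40: T₂ = T₁·(V₁/V₂)^(γ−1) = 853.7 K; P₂ = P₁·(V₁/V₂)^γ = 1.612e+04 torr.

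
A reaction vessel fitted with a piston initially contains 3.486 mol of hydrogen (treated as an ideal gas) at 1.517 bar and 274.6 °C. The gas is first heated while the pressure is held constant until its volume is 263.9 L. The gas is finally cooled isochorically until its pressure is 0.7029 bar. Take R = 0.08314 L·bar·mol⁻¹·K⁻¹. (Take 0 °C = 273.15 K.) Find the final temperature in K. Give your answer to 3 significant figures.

T₃ ≈ 640 K

Convert: T₁ = 547.8 K.
From PV = nRT: V₁ = nRT₁/P₁ = 104.6 L.
P constant ⇒ V ∝ T: P₂ = P₁; T₂ = T₁·(V₂/V₁) = 1381 K.
Isochoric, so P/T is constant: V₃ = V₂; T₃ = T₂·(P₃/P₂) = 640.0 K.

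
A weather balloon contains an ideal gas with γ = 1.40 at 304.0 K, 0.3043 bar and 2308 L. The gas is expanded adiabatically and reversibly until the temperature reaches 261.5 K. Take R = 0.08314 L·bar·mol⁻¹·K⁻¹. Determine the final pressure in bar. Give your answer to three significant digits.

Adiabatic (γ = 1.40), T V^(γ−1) and P V^γ constant: P₂ = P₁·(T₂/T₁)^(γ/(γ−1)) = 0.1796 bar; V₂ = V₁·(T₁/T₂)^(1/(γ−1)) = 3363 L.

P₂ ≈ 0.180 bar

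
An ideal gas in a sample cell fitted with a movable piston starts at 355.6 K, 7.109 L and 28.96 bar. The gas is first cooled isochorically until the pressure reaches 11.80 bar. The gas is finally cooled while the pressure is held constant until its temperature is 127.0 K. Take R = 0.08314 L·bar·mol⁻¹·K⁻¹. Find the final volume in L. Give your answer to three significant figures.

Isochoric, so P/T is constant: V₂ = V₁; T₂ = T₁·(P₂/P₁) = 144.9 K.
P constant ⇒ V ∝ T: P₃ = P₂; V₃ = V₂·(T₃/T₂) = 6.231 L.

V₃ ≈ 6.23 L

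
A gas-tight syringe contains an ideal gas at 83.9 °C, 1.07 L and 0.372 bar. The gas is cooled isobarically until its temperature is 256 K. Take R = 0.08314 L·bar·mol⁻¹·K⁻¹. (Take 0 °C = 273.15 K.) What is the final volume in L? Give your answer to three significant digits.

Convert: T₁ = 357.0 K.
Isobaric, so V/T is constant: P₂ = P₁; V₂ = V₁·(T₂/T₁) = 0.7672 L.

V₂ ≈ 0.767 L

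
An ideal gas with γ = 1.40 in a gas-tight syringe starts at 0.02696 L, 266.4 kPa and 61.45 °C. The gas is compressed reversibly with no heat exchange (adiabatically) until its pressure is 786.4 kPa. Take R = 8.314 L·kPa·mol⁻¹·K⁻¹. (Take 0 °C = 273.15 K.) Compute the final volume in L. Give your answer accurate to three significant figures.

V₂ ≈ 0.0124 L

Convert: T₁ = 334.6 K.
Adiabatic (γ = 1.40), T V^(γ−1) and P V^γ constant: T₂ = T₁·(P₂/P₁)^((γ−1)/γ) = 455.9 K; V₂ = V₁·(P₁/P₂)^(1/γ) = 0.01244 L.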